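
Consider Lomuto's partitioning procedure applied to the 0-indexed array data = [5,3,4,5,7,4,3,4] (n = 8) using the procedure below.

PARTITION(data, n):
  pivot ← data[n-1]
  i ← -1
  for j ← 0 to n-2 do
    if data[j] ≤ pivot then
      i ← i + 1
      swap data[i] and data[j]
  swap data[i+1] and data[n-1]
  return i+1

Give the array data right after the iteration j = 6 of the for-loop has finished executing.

[3,4,4,3,7,5,5,4]

pivot=4, i=-1
j=0: 5>4, skip
j=1: 3≤4, i=0, swap(0,1) ⇒ [3,5,4,5,7,4,3,4]
j=2: 4≤4, i=1, swap(1,2) ⇒ [3,4,5,5,7,4,3,4]
j=3: 5>4, skip
j=4: 7>4, skip
j=5: 4≤4, i=2, swap(2,5) ⇒ [3,4,4,5,7,5,3,4]
j=6: 3≤4, i=3, swap(3,6) ⇒ [3,4,4,3,7,5,5,4]
(after j=6) data = [3,4,4,3,7,5,5,4]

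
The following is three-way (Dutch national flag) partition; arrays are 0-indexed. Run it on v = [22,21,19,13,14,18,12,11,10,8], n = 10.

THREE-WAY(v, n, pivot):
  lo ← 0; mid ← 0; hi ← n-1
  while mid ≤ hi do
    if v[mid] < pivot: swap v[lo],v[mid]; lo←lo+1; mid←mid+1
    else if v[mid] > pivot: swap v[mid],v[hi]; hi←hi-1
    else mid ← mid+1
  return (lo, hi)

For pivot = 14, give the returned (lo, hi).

(5, 5)

pivot = 14; lo=0, mid=0, hi=9
v[mid]=22>14: swap v[0],v[9]; hi=8 → [8,21,19,13,14,18,12,11,10,22]
v[mid]=8<14: swap v[0],v[0]; lo=1,mid=1 → [8,21,19,13,14,18,12,11,10,22]
v[mid]=21>14: swap v[1],v[8]; hi=7 → [8,10,19,13,14,18,12,11,21,22]
v[mid]=10<14: swap v[1],v[1]; lo=2,mid=2 → [8,10,19,13,14,18,12,11,21,22]
v[mid]=19>14: swap v[2],v[7]; hi=6 → [8,10,11,13,14,18,12,19,21,22]
v[mid]=11<14: swap v[2],v[2]; lo=3,mid=3 → [8,10,11,13,14,18,12,19,21,22]
v[mid]=13<14: swap v[3],v[3]; lo=4,mid=4 → [8,10,11,13,14,18,12,19,21,22]
v[mid]=14=14: mid=5
v[mid]=18>14: swap v[5],v[6]; hi=5 → [8,10,11,13,14,12,18,19,21,22]
v[mid]=12<14: swap v[4],v[5]; lo=5,mid=6 → [8,10,11,13,12,14,18,19,21,22]
end: lo=5, hi=5; v = [8,10,11,13,12,14,18,19,21,22]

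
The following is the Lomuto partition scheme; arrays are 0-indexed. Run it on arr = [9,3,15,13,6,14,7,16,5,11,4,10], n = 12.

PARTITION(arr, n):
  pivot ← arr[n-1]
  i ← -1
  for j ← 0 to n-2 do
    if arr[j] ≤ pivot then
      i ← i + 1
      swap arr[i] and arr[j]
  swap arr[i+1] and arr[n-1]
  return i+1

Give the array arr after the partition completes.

pivot = arr[11] = 10; i = -1
j=0: arr[0]=9 ≤ 10 → i=0, swap arr[0],arr[0] (no change) → [9,3,15,13,6,14,7,16,5,11,4,10]
j=1: arr[1]=3 ≤ 10 → i=1, swap arr[1],arr[1] (no change) → [9,3,15,13,6,14,7,16,5,11,4,10]
j=2: arr[2]=15 > 10 → no swap
j=3: arr[3]=13 > 10 → no swap
j=4: arr[4]=6 ≤ 10 → i=2, swap arr[2],arr[4] → [9,3,6,13,15,14,7,16,5,11,4,10]
j=5: arr[5]=14 > 10 → no swap
j=6: arr[6]=7 ≤ 10 → i=3, swap arr[3],arr[6] → [9,3,6,7,15,14,13,16,5,11,4,10]
j=7: arr[7]=16 > 10 → no swap
j=8: arr[8]=5 ≤ 10 → i=4, swap arr[4],arr[8] → [9,3,6,7,5,14,13,16,15,11,4,10]
j=9: arr[9]=11 > 10 → no swap
j=10: arr[10]=4 ≤ 10 → i=5, swap arr[5],arr[10] → [9,3,6,7,5,4,13,16,15,11,14,10]
final swap arr[6],arr[11] → [9,3,6,7,5,4,10,16,15,11,14,13]; return 6

[9,3,6,7,5,4,10,16,15,11,14,13]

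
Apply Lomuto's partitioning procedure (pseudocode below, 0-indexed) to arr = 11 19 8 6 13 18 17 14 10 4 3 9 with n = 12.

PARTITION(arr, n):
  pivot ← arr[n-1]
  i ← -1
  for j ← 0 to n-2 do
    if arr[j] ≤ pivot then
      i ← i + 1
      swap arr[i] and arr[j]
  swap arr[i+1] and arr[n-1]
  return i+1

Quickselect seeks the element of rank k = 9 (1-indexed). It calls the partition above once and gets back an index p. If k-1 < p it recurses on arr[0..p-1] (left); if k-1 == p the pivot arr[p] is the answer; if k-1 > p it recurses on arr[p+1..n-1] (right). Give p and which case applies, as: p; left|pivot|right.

pivot=9, i=-1
j=0: 11>9, skip
j=1: 19>9, skip
j=2: 8≤9, i=0, swap(0,2) ⇒ 8 19 11 6 13 18 17 14 10 4 3 9
j=3: 6≤9, i=1, swap(1,3) ⇒ 8 6 11 19 13 18 17 14 10 4 3 9
j=4: 13>9, skip
j=5: 18>9, skip
j=6: 17>9, skip
j=7: 14>9, skip
j=8: 10>9, skip
j=9: 4≤9, i=2, swap(2,9) ⇒ 8 6 4 19 13 18 17 14 10 11 3 9
j=10: 3≤9, i=3, swap(3,10) ⇒ 8 6 4 3 13 18 17 14 10 11 19 9
swap(4,11) ⇒ 8 6 4 3 9 18 17 14 10 11 19 13; return 4
p = 4; k-1 = 8 > 4 ⇒ right

4; right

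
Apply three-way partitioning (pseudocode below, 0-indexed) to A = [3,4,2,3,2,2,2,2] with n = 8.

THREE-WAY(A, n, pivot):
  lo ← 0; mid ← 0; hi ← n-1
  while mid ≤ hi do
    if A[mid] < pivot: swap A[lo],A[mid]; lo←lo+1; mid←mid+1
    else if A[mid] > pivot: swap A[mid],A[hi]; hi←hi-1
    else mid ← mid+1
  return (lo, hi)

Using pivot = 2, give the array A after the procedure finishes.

pivot = 2; lo=0, mid=0, hi=7
A[mid]=3>2: swap A[0],A[7]; hi=6 → [2,4,2,3,2,2,2,3]
A[mid]=2=2: mid=1
A[mid]=4>2: swap A[1],A[6]; hi=5 → [2,2,2,3,2,2,4,3]
A[mid]=2=2: mid=2
A[mid]=2=2: mid=3
A[mid]=3>2: swap A[3],A[5]; hi=4 → [2,2,2,2,2,3,4,3]
A[mid]=2=2: mid=4
A[mid]=2=2: mid=5
end: lo=0, hi=4; A = [2,2,2,2,2,3,4,3]

[2,2,2,2,2,3,4,3]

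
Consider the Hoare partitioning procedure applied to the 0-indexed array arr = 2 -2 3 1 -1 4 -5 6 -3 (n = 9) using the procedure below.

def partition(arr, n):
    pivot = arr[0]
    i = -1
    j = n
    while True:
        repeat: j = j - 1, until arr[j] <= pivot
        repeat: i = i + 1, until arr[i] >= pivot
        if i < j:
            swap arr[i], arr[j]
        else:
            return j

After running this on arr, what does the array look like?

pivot=2
j stops at 8 (-3), i stops at 0 (2); swap ⇒ -3 -2 3 1 -1 4 -5 6 2
j stops at 6 (-5), i stops at 2 (3); swap ⇒ -3 -2 -5 1 -1 4 3 6 2
j stops at 4, i stops at 5; i≥j ⇒ return 4. arr=-3 -2 -5 1 -1 4 3 6 2

-3 -2 -5 1 -1 4 3 6 2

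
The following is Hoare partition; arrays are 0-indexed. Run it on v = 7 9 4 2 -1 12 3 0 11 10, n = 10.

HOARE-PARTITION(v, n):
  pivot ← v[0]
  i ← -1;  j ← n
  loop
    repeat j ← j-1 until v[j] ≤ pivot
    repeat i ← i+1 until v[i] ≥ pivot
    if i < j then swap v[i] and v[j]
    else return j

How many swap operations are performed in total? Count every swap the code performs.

2

pivot = v[0] = 7; i = -1, j = 10
j→7 (v[7]=0≤7), i→0 (v[0]=7≥7); i<j, swap → 0 9 4 2 -1 12 3 7 11 10
j→6 (v[6]=3≤7), i→1 (v[1]=9≥7); i<j, swap → 0 3 4 2 -1 12 9 7 11 10
j→4, i→5; i≥j, return j=4. v = 0 3 4 2 -1 12 9 7 11 10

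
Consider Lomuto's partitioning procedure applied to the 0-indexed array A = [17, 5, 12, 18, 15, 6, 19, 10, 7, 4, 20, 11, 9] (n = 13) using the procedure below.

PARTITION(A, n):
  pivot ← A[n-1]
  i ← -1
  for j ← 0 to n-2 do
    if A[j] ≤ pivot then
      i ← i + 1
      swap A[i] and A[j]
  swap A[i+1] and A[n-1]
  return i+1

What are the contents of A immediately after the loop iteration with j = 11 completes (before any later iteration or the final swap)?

pivot=9, i=-1
j=0: 17>9, skip
j=1: 5≤9, i=0, swap(0,1) ⇒ [5, 17, 12, 18, 15, 6, 19, 10, 7, 4, 20, 11, 9]
j=2: 12>9, skip
j=3: 18>9, skip
j=4: 15>9, skip
j=5: 6≤9, i=1, swap(1,5) ⇒ [5, 6, 12, 18, 15, 17, 19, 10, 7, 4, 20, 11, 9]
j=6: 19>9, skip
j=7: 10>9, skip
j=8: 7≤9, i=2, swap(2,8) ⇒ [5, 6, 7, 18, 15, 17, 19, 10, 12, 4, 20, 11, 9]
j=9: 4≤9, i=3, swap(3,9) ⇒ [5, 6, 7, 4, 15, 17, 19, 10, 12, 18, 20, 11, 9]
j=10: 20>9, skip
j=11: 11>9, skip
(after j=11) A = [5, 6, 7, 4, 15, 17, 19, 10, 12, 18, 20, 11, 9]

[5, 6, 7, 4, 15, 17, 19, 10, 12, 18, 20, 11, 9]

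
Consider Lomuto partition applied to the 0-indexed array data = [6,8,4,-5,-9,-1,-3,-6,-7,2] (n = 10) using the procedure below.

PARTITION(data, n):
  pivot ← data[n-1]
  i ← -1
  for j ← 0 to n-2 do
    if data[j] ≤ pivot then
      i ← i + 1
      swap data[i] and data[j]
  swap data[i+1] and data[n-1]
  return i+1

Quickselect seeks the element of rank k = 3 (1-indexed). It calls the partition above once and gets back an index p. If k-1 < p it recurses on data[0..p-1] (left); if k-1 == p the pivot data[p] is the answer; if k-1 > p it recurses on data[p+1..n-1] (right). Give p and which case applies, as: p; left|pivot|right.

pivot=2, i=-1
j=0: 6>2, skip
j=1: 8>2, skip
j=2: 4>2, skip
j=3: -5≤2, i=0, swap(0,3) ⇒ [-5,8,4,6,-9,-1,-3,-6,-7,2]
j=4: -9≤2, i=1, swap(1,4) ⇒ [-5,-9,4,6,8,-1,-3,-6,-7,2]
j=5: -1≤2, i=2, swap(2,5) ⇒ [-5,-9,-1,6,8,4,-3,-6,-7,2]
j=6: -3≤2, i=3, swap(3,6) ⇒ [-5,-9,-1,-3,8,4,6,-6,-7,2]
j=7: -6≤2, i=4, swap(4,7) ⇒ [-5,-9,-1,-3,-6,4,6,8,-7,2]
j=8: -7≤2, i=5, swap(5,8) ⇒ [-5,-9,-1,-3,-6,-7,6,8,4,2]
swap(6,9) ⇒ [-5,-9,-1,-3,-6,-7,2,8,4,6]; return 6
p = 6; k-1 = 2 < 6 ⇒ left

6; left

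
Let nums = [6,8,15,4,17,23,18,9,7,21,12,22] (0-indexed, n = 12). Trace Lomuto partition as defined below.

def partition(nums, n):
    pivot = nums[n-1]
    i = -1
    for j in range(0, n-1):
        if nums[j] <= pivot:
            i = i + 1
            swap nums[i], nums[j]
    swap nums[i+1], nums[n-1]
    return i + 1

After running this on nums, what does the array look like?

pivot=22, i=-1
j=0: 6≤22, i=0, swap(0,0) ⇒ [6,8,15,4,17,23,18,9,7,21,12,22]
j=1: 8≤22, i=1, swap(1,1) ⇒ [6,8,15,4,17,23,18,9,7,21,12,22]
j=2: 15≤22, i=2, swap(2,2) ⇒ [6,8,15,4,17,23,18,9,7,21,12,22]
j=3: 4≤22, i=3, swap(3,3) ⇒ [6,8,15,4,17,23,18,9,7,21,12,22]
j=4: 17≤22, i=4, swap(4,4) ⇒ [6,8,15,4,17,23,18,9,7,21,12,22]
j=5: 23>22, skip
j=6: 18≤22, i=5, swap(5,6) ⇒ [6,8,15,4,17,18,23,9,7,21,12,22]
j=7: 9≤22, i=6, swap(6,7) ⇒ [6,8,15,4,17,18,9,23,7,21,12,22]
j=8: 7≤22, i=7, swap(7,8) ⇒ [6,8,15,4,17,18,9,7,23,21,12,22]
j=9: 21≤22, i=8, swap(8,9) ⇒ [6,8,15,4,17,18,9,7,21,23,12,22]
j=10: 12≤22, i=9, swap(9,10) ⇒ [6,8,15,4,17,18,9,7,21,12,23,22]
swap(10,11) ⇒ [6,8,15,4,17,18,9,7,21,12,22,23]; return 10

[6,8,15,4,17,18,9,7,21,12,22,23]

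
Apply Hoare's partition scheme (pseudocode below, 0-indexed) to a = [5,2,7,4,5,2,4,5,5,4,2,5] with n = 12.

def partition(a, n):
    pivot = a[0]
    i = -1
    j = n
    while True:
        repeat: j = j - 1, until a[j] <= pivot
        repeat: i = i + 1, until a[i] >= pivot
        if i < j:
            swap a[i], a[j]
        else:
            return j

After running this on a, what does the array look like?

[5,2,2,4,4,2,4,5,5,5,7,5]

pivot=5
j stops at 11 (5), i stops at 0 (5); swap ⇒ [5,2,7,4,5,2,4,5,5,4,2,5]
j stops at 10 (2), i stops at 2 (7); swap ⇒ [5,2,2,4,5,2,4,5,5,4,7,5]
j stops at 9 (4), i stops at 4 (5); swap ⇒ [5,2,2,4,4,2,4,5,5,5,7,5]
j stops at 8 (5), i stops at 7 (5); swap ⇒ [5,2,2,4,4,2,4,5,5,5,7,5]
j stops at 7, i stops at 8; i≥j ⇒ return 7. a=[5,2,2,4,4,2,4,5,5,5,7,5]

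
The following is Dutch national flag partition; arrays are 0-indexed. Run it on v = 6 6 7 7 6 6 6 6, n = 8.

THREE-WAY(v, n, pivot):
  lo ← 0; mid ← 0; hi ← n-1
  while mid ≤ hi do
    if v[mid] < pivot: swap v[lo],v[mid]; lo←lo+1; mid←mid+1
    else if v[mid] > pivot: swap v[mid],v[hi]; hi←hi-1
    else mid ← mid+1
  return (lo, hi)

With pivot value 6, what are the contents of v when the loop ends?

6 6 6 6 6 6 7 7

lo=0 mid=0 hi=7
6=6: mid=1
6=6: mid=2
7>6: swap(2,7), hi=6 ⇒ 6 6 6 7 6 6 6 7
6=6: mid=3
7>6: swap(3,6), hi=5 ⇒ 6 6 6 6 6 6 7 7
6=6: mid=4
6=6: mid=5
6=6: mid=6
done. lo=0 hi=5; v=6 6 6 6 6 6 7 7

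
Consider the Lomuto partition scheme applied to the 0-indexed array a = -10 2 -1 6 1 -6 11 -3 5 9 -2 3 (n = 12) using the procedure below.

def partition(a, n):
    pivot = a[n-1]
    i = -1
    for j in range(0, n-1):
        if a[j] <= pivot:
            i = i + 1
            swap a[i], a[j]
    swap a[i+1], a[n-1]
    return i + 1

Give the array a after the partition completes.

-10 2 -1 1 -6 -3 -2 3 5 9 11 6

pivot = a[11] = 3; i = -1
j=0: a[0]=-10 ≤ 3 → i=0, swap a[0],a[0] (no change) → -10 2 -1 6 1 -6 11 -3 5 9 -2 3
j=1: a[1]=2 ≤ 3 → i=1, swap a[1],a[1] (no change) → -10 2 -1 6 1 -6 11 -3 5 9 -2 3
j=2: a[2]=-1 ≤ 3 → i=2, swap a[2],a[2] (no change) → -10 2 -1 6 1 -6 11 -3 5 9 -2 3
j=3: a[3]=6 > 3 → no swap
j=4: a[4]=1 ≤ 3 → i=3, swap a[3],a[4] → -10 2 -1 1 6 -6 11 -3 5 9 -2 3
j=5: a[5]=-6 ≤ 3 → i=4, swap a[4],a[5] → -10 2 -1 1 -6 6 11 -3 5 9 -2 3
j=6: a[6]=11 > 3 → no swap
j=7: a[7]=-3 ≤ 3 → i=5, swap a[5],a[7] → -10 2 -1 1 -6 -3 11 6 5 9 -2 3
j=8: a[8]=5 > 3 → no swap
j=9: a[9]=9 > 3 → no swap
j=10: a[10]=-2 ≤ 3 → i=6, swap a[6],a[10] → -10 2 -1 1 -6 -3 -2 6 5 9 11 3
final swap a[7],a[11] → -10 2 -1 1 -6 -3 -2 3 5 9 11 6; return 7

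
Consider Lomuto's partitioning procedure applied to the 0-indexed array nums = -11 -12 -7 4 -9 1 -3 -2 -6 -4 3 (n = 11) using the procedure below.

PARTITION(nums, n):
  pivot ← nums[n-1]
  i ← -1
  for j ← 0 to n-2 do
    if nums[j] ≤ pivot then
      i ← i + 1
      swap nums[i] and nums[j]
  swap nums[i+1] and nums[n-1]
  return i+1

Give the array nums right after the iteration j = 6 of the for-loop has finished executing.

pivot=3, i=-1
j=0: -11≤3, i=0, swap(0,0) ⇒ -11 -12 -7 4 -9 1 -3 -2 -6 -4 3
j=1: -12≤3, i=1, swap(1,1) ⇒ -11 -12 -7 4 -9 1 -3 -2 -6 -4 3
j=2: -7≤3, i=2, swap(2,2) ⇒ -11 -12 -7 4 -9 1 -3 -2 -6 -4 3
j=3: 4>3, skip
j=4: -9≤3, i=3, swap(3,4) ⇒ -11 -12 -7 -9 4 1 -3 -2 -6 -4 3
j=5: 1≤3, i=4, swap(4,5) ⇒ -11 -12 -7 -9 1 4 -3 -2 -6 -4 3
j=6: -3≤3, i=5, swap(5,6) ⇒ -11 -12 -7 -9 1 -3 4 -2 -6 -4 3
(after j=6) nums = -11 -12 -7 -9 1 -3 4 -2 -6 -4 3

-11 -12 -7 -9 1 -3 4 -2 -6 -4 3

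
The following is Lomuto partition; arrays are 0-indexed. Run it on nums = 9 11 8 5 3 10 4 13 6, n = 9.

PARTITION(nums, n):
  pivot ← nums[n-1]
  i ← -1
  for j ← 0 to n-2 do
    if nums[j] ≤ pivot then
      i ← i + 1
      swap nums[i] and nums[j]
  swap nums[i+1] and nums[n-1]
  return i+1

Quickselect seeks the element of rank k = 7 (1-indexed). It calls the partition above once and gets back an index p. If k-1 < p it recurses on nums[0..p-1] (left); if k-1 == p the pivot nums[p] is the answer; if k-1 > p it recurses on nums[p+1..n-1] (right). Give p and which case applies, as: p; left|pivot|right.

3; right

pivot = nums[8] = 6; i = -1
j=0: nums[0]=9 > 6 → no swap
j=1: nums[1]=11 > 6 → no swap
j=2: nums[2]=8 > 6 → no swap
j=3: nums[3]=5 ≤ 6 → i=0, swap nums[0],nums[3] → 5 11 8 9 3 10 4 13 6
j=4: nums[4]=3 ≤ 6 → i=1, swap nums[1],nums[4] → 5 3 8 9 11 10 4 13 6
j=5: nums[5]=10 > 6 → no swap
j=6: nums[6]=4 ≤ 6 → i=2, swap nums[2],nums[6] → 5 3 4 9 11 10 8 13 6
j=7: nums[7]=13 > 6 → no swap
final swap nums[3],nums[8] → 5 3 4 6 11 10 8 13 9; return 3
p = 3; k-1 = 6 > 3 ⇒ right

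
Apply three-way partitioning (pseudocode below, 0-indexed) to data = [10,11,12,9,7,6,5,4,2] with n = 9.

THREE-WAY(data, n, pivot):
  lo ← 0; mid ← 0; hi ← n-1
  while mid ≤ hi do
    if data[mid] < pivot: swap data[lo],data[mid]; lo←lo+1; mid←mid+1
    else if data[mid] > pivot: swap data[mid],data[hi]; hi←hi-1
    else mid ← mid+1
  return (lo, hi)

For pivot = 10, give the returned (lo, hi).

lo=0 mid=0 hi=8
10=10: mid=1
11>10: swap(1,8), hi=7 ⇒ [10,2,12,9,7,6,5,4,11]
2<10: swap(0,1), lo=1 mid=2 ⇒ [2,10,12,9,7,6,5,4,11]
12>10: swap(2,7), hi=6 ⇒ [2,10,4,9,7,6,5,12,11]
4<10: swap(1,2), lo=2 mid=3 ⇒ [2,4,10,9,7,6,5,12,11]
9<10: swap(2,3), lo=3 mid=4 ⇒ [2,4,9,10,7,6,5,12,11]
7<10: swap(3,4), lo=4 mid=5 ⇒ [2,4,9,7,10,6,5,12,11]
6<10: swap(4,5), lo=5 mid=6 ⇒ [2,4,9,7,6,10,5,12,11]
5<10: swap(5,6), lo=6 mid=7 ⇒ [2,4,9,7,6,5,10,12,11]
done. lo=6 hi=6; data=[2,4,9,7,6,5,10,12,11]

(6, 6)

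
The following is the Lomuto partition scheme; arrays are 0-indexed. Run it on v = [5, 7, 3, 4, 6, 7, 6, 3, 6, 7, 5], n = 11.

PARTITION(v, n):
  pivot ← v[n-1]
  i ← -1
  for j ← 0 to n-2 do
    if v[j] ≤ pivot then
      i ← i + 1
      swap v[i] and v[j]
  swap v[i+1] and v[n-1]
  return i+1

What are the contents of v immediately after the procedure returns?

[5, 3, 4, 3, 5, 7, 6, 7, 6, 7, 6]

pivot=5, i=-1
j=0: 5≤5, i=0, swap(0,0) ⇒ [5, 7, 3, 4, 6, 7, 6, 3, 6, 7, 5]
j=1: 7>5, skip
j=2: 3≤5, i=1, swap(1,2) ⇒ [5, 3, 7, 4, 6, 7, 6, 3, 6, 7, 5]
j=3: 4≤5, i=2, swap(2,3) ⇒ [5, 3, 4, 7, 6, 7, 6, 3, 6, 7, 5]
j=4: 6>5, skip
j=5: 7>5, skip
j=6: 6>5, skip
j=7: 3≤5, i=3, swap(3,7) ⇒ [5, 3, 4, 3, 6, 7, 6, 7, 6, 7, 5]
j=8: 6>5, skip
j=9: 7>5, skip
swap(4,10) ⇒ [5, 3, 4, 3, 5, 7, 6, 7, 6, 7, 6]; return 4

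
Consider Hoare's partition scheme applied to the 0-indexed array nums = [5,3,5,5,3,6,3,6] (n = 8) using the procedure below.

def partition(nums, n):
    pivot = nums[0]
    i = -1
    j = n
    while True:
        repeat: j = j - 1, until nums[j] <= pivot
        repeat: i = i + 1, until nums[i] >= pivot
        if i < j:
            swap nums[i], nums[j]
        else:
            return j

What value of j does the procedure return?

3

pivot = nums[0] = 5; i = -1, j = 8
j→6 (nums[6]=3≤5), i→0 (nums[0]=5≥5); i<j, swap → [3,3,5,5,3,6,5,6]
j→4 (nums[4]=3≤5), i→2 (nums[2]=5≥5); i<j, swap → [3,3,3,5,5,6,5,6]
j→3, i→3; i≥j, return j=3. nums = [3,3,3,5,5,6,5,6]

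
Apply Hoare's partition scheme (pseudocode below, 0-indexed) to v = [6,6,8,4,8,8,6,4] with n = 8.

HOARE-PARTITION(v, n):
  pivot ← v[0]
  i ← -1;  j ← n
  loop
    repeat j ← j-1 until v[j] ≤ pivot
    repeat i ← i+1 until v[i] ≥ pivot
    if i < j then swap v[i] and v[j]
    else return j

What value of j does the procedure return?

pivot=6
j stops at 7 (4), i stops at 0 (6); swap ⇒ [4,6,8,4,8,8,6,6]
j stops at 6 (6), i stops at 1 (6); swap ⇒ [4,6,8,4,8,8,6,6]
j stops at 3 (4), i stops at 2 (8); swap ⇒ [4,6,4,8,8,8,6,6]
j stops at 2, i stops at 3; i≥j ⇒ return 2. v=[4,6,4,8,8,8,6,6]

2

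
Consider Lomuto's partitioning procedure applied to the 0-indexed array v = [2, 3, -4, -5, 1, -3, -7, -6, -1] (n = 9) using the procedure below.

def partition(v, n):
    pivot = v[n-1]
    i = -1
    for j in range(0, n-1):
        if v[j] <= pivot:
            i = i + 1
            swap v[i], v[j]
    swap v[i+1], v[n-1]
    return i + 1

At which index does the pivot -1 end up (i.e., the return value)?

pivot=-1, i=-1
j=0: 2>-1, skip
j=1: 3>-1, skip
j=2: -4≤-1, i=0, swap(0,2) ⇒ [-4, 3, 2, -5, 1, -3, -7, -6, -1]
j=3: -5≤-1, i=1, swap(1,3) ⇒ [-4, -5, 2, 3, 1, -3, -7, -6, -1]
j=4: 1>-1, skip
j=5: -3≤-1, i=2, swap(2,5) ⇒ [-4, -5, -3, 3, 1, 2, -7, -6, -1]
j=6: -7≤-1, i=3, swap(3,6) ⇒ [-4, -5, -3, -7, 1, 2, 3, -6, -1]
j=7: -6≤-1, i=4, swap(4,7) ⇒ [-4, -5, -3, -7, -6, 2, 3, 1, -1]
swap(5,8) ⇒ [-4, -5, -3, -7, -6, -1, 3, 1, 2]; return 5

5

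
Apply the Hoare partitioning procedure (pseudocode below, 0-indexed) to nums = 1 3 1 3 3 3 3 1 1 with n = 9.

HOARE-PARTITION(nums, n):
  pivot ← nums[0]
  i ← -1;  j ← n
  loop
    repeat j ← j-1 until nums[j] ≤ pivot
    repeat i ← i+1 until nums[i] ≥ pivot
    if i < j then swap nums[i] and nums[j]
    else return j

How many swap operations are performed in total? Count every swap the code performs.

pivot = nums[0] = 1; i = -1, j = 9
j→8 (nums[8]=1≤1), i→0 (nums[0]=1≥1); i<j, swap → 1 3 1 3 3 3 3 1 1
j→7 (nums[7]=1≤1), i→1 (nums[1]=3≥1); i<j, swap → 1 1 1 3 3 3 3 3 1
j→2, i→2; i≥j, return j=2. nums = 1 1 1 3 3 3 3 3 1

2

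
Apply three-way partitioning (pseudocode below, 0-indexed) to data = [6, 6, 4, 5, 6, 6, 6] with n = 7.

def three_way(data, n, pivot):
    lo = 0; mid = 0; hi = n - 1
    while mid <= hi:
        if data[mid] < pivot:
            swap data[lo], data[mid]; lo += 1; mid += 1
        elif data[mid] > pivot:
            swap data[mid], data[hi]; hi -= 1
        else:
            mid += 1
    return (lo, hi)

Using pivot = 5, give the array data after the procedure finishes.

[4, 5, 6, 6, 6, 6, 6]

lo=0 mid=0 hi=6
6>5: swap(0,6), hi=5 ⇒ [6, 6, 4, 5, 6, 6, 6]
6>5: swap(0,5), hi=4 ⇒ [6, 6, 4, 5, 6, 6, 6]
6>5: swap(0,4), hi=3 ⇒ [6, 6, 4, 5, 6, 6, 6]
6>5: swap(0,3), hi=2 ⇒ [5, 6, 4, 6, 6, 6, 6]
5=5: mid=1
6>5: swap(1,2), hi=1 ⇒ [5, 4, 6, 6, 6, 6, 6]
4<5: swap(0,1), lo=1 mid=2 ⇒ [4, 5, 6, 6, 6, 6, 6]
done. lo=1 hi=1; data=[4, 5, 6, 6, 6, 6, 6]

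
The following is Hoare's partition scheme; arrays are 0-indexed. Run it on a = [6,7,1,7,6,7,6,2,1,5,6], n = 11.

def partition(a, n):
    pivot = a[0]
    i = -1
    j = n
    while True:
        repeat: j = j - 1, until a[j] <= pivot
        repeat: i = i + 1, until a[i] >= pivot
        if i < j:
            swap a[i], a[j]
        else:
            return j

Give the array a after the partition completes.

pivot = a[0] = 6; i = -1, j = 11
j→10 (a[10]=6≤6), i→0 (a[0]=6≥6); i<j, swap → [6,7,1,7,6,7,6,2,1,5,6]
j→9 (a[9]=5≤6), i→1 (a[1]=7≥6); i<j, swap → [6,5,1,7,6,7,6,2,1,7,6]
j→8 (a[8]=1≤6), i→3 (a[3]=7≥6); i<j, swap → [6,5,1,1,6,7,6,2,7,7,6]
j→7 (a[7]=2≤6), i→4 (a[4]=6≥6); i<j, swap → [6,5,1,1,2,7,6,6,7,7,6]
j→6 (a[6]=6≤6), i→5 (a[5]=7≥6); i<j, swap → [6,5,1,1,2,6,7,6,7,7,6]
j→5, i→6; i≥j, return j=5. a = [6,5,1,1,2,6,7,6,7,7,6]

[6,5,1,1,2,6,7,6,7,7,6]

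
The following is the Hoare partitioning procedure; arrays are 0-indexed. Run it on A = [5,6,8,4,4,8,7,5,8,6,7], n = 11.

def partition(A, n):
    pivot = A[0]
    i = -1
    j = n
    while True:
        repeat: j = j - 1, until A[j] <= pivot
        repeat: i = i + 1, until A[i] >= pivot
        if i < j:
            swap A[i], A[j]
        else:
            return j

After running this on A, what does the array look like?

[5,4,4,8,6,8,7,5,8,6,7]

pivot=5
j stops at 7 (5), i stops at 0 (5); swap ⇒ [5,6,8,4,4,8,7,5,8,6,7]
j stops at 4 (4), i stops at 1 (6); swap ⇒ [5,4,8,4,6,8,7,5,8,6,7]
j stops at 3 (4), i stops at 2 (8); swap ⇒ [5,4,4,8,6,8,7,5,8,6,7]
j stops at 2, i stops at 3; i≥j ⇒ return 2. A=[5,4,4,8,6,8,7,5,8,6,7]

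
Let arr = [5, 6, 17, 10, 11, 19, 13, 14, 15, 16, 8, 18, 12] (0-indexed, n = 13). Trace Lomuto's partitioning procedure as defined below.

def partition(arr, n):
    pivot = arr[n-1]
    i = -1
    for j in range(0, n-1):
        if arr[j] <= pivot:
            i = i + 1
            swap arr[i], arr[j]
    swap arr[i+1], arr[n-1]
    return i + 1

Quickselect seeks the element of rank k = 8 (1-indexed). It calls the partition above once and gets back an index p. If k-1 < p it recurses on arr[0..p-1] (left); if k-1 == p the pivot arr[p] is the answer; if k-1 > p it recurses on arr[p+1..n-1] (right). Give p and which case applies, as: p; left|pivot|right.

pivot = arr[12] = 12; i = -1
j=0: arr[0]=5 ≤ 12 → i=0, swap arr[0],arr[0] (no change) → [5, 6, 17, 10, 11, 19, 13, 14, 15, 16, 8, 18, 12]
j=1: arr[1]=6 ≤ 12 → i=1, swap arr[1],arr[1] (no change) → [5, 6, 17, 10, 11, 19, 13, 14, 15, 16, 8, 18, 12]
j=2: arr[2]=17 > 12 → no swap
j=3: arr[3]=10 ≤ 12 → i=2, swap arr[2],arr[3] → [5, 6, 10, 17, 11, 19, 13, 14, 15, 16, 8, 18, 12]
j=4: arr[4]=11 ≤ 12 → i=3, swap arr[3],arr[4] → [5, 6, 10, 11, 17, 19, 13, 14, 15, 16, 8, 18, 12]
j=5: arr[5]=19 > 12 → no swap
j=6: arr[6]=13 > 12 → no swap
j=7: arr[7]=14 > 12 → no swap
j=8: arr[8]=15 > 12 → no swap
j=9: arr[9]=16 > 12 → no swap
j=10: arr[10]=8 ≤ 12 → i=4, swap arr[4],arr[10] → [5, 6, 10, 11, 8, 19, 13, 14, 15, 16, 17, 18, 12]
j=11: arr[11]=18 > 12 → no swap
final swap arr[5],arr[12] → [5, 6, 10, 11, 8, 12, 13, 14, 15, 16, 17, 18, 19]; return 5
p = 5; k-1 = 7 > 5 ⇒ right

5; right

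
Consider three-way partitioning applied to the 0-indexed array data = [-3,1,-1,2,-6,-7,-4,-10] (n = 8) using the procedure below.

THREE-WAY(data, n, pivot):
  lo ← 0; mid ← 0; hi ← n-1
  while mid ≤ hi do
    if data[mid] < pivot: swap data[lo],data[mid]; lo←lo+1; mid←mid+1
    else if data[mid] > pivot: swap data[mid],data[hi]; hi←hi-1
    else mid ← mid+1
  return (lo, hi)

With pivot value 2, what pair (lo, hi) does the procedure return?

(7, 7)

pivot = 2; lo=0, mid=0, hi=7
data[mid]=-3<2: swap data[0],data[0]; lo=1,mid=1 → [-3,1,-1,2,-6,-7,-4,-10]
data[mid]=1<2: swap data[1],data[1]; lo=2,mid=2 → [-3,1,-1,2,-6,-7,-4,-10]
data[mid]=-1<2: swap data[2],data[2]; lo=3,mid=3 → [-3,1,-1,2,-6,-7,-4,-10]
data[mid]=2=2: mid=4
data[mid]=-6<2: swap data[3],data[4]; lo=4,mid=5 → [-3,1,-1,-6,2,-7,-4,-10]
data[mid]=-7<2: swap data[4],data[5]; lo=5,mid=6 → [-3,1,-1,-6,-7,2,-4,-10]
data[mid]=-4<2: swap data[5],data[6]; lo=6,mid=7 → [-3,1,-1,-6,-7,-4,2,-10]
data[mid]=-10<2: swap data[6],data[7]; lo=7,mid=8 → [-3,1,-1,-6,-7,-4,-10,2]
end: lo=7, hi=7; data = [-3,1,-1,-6,-7,-4,-10,2]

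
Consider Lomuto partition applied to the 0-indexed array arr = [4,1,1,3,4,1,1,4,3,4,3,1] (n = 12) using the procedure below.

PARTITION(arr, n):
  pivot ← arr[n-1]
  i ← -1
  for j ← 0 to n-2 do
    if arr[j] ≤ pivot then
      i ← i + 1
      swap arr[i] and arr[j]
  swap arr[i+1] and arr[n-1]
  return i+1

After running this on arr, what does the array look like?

[1,1,1,1,1,4,3,4,3,4,3,4]

pivot=1, i=-1
j=0: 4>1, skip
j=1: 1≤1, i=0, swap(0,1) ⇒ [1,4,1,3,4,1,1,4,3,4,3,1]
j=2: 1≤1, i=1, swap(1,2) ⇒ [1,1,4,3,4,1,1,4,3,4,3,1]
j=3: 3>1, skip
j=4: 4>1, skip
j=5: 1≤1, i=2, swap(2,5) ⇒ [1,1,1,3,4,4,1,4,3,4,3,1]
j=6: 1≤1, i=3, swap(3,6) ⇒ [1,1,1,1,4,4,3,4,3,4,3,1]
j=7: 4>1, skip
j=8: 3>1, skip
j=9: 4>1, skip
j=10: 3>1, skip
swap(4,11) ⇒ [1,1,1,1,1,4,3,4,3,4,3,4]; return 4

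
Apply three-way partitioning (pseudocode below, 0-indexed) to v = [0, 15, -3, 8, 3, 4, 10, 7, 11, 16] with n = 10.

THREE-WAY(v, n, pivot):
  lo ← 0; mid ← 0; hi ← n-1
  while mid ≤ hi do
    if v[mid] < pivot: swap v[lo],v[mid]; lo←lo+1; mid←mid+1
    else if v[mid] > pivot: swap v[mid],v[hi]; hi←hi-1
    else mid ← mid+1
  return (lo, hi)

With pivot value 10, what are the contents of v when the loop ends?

[0, 7, -3, 8, 3, 4, 10, 11, 16, 15]

pivot = 10; lo=0, mid=0, hi=9
v[mid]=0<10: swap v[0],v[0]; lo=1,mid=1 → [0, 15, -3, 8, 3, 4, 10, 7, 11, 16]
v[mid]=15>10: swap v[1],v[9]; hi=8 → [0, 16, -3, 8, 3, 4, 10, 7, 11, 15]
v[mid]=16>10: swap v[1],v[8]; hi=7 → [0, 11, -3, 8, 3, 4, 10, 7, 16, 15]
v[mid]=11>10: swap v[1],v[7]; hi=6 → [0, 7, -3, 8, 3, 4, 10, 11, 16, 15]
v[mid]=7<10: swap v[1],v[1]; lo=2,mid=2 → [0, 7, -3, 8, 3, 4, 10, 11, 16, 15]
v[mid]=-3<10: swap v[2],v[2]; lo=3,mid=3 → [0, 7, -3, 8, 3, 4, 10, 11, 16, 15]
v[mid]=8<10: swap v[3],v[3]; lo=4,mid=4 → [0, 7, -3, 8, 3, 4, 10, 11, 16, 15]
v[mid]=3<10: swap v[4],v[4]; lo=5,mid=5 → [0, 7, -3, 8, 3, 4, 10, 11, 16, 15]
v[mid]=4<10: swap v[5],v[5]; lo=6,mid=6 → [0, 7, -3, 8, 3, 4, 10, 11, 16, 15]
v[mid]=10=10: mid=7
end: lo=6, hi=6; v = [0, 7, -3, 8, 3, 4, 10, 11, 16, 15]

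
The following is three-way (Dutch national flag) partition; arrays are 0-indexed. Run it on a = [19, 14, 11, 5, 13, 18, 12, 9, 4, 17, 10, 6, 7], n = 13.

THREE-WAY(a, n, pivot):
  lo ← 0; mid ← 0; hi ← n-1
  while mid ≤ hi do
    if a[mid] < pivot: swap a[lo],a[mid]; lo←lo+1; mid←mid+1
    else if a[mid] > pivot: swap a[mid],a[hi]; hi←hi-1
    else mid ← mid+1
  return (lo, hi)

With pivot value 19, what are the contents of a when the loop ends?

[14, 11, 5, 13, 18, 12, 9, 4, 17, 10, 6, 7, 19]

pivot = 19; lo=0, mid=0, hi=12
a[mid]=19=19: mid=1
a[mid]=14<19: swap a[0],a[1]; lo=1,mid=2 → [14, 19, 11, 5, 13, 18, 12, 9, 4, 17, 10, 6, 7]
a[mid]=11<19: swap a[1],a[2]; lo=2,mid=3 → [14, 11, 19, 5, 13, 18, 12, 9, 4, 17, 10, 6, 7]
a[mid]=5<19: swap a[2],a[3]; lo=3,mid=4 → [14, 11, 5, 19, 13, 18, 12, 9, 4, 17, 10, 6, 7]
a[mid]=13<19: swap a[3],a[4]; lo=4,mid=5 → [14, 11, 5, 13, 19, 18, 12, 9, 4, 17, 10, 6, 7]
a[mid]=18<19: swap a[4],a[5]; lo=5,mid=6 → [14, 11, 5, 13, 18, 19, 12, 9, 4, 17, 10, 6, 7]
a[mid]=12<19: swap a[5],a[6]; lo=6,mid=7 → [14, 11, 5, 13, 18, 12, 19, 9, 4, 17, 10, 6, 7]
a[mid]=9<19: swap a[6],a[7]; lo=7,mid=8 → [14, 11, 5, 13, 18, 12, 9, 19, 4, 17, 10, 6, 7]
a[mid]=4<19: swap a[7],a[8]; lo=8,mid=9 → [14, 11, 5, 13, 18, 12, 9, 4, 19, 17, 10, 6, 7]
a[mid]=17<19: swap a[8],a[9]; lo=9,mid=10 → [14, 11, 5, 13, 18, 12, 9, 4, 17, 19, 10, 6, 7]
a[mid]=10<19: swap a[9],a[10]; lo=10,mid=11 → [14, 11, 5, 13, 18, 12, 9, 4, 17, 10, 19, 6, 7]
a[mid]=6<19: swap a[10],a[11]; lo=11,mid=12 → [14, 11, 5, 13, 18, 12, 9, 4, 17, 10, 6, 19, 7]
a[mid]=7<19: swap a[11],a[12]; lo=12,mid=13 → [14, 11, 5, 13, 18, 12, 9, 4, 17, 10, 6, 7, 19]
end: lo=12, hi=12; a = [14, 11, 5, 13, 18, 12, 9, 4, 17, 10, 6, 7, 19]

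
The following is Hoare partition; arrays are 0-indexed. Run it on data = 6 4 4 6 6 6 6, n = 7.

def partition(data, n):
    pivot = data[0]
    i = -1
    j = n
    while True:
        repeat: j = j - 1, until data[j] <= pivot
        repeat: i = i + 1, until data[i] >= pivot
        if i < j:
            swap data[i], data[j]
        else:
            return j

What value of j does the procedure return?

pivot=6
j stops at 6 (6), i stops at 0 (6); swap ⇒ 6 4 4 6 6 6 6
j stops at 5 (6), i stops at 3 (6); swap ⇒ 6 4 4 6 6 6 6
j stops at 4, i stops at 4; i≥j ⇒ return 4. data=6 4 4 6 6 6 6

4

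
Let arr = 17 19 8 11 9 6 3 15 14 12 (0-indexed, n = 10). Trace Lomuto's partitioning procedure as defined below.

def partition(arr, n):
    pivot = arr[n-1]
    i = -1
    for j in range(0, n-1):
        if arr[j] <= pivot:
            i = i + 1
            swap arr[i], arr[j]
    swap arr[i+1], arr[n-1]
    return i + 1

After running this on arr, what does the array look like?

8 11 9 6 3 12 17 15 14 19

pivot=12, i=-1
j=0: 17>12, skip
j=1: 19>12, skip
j=2: 8≤12, i=0, swap(0,2) ⇒ 8 19 17 11 9 6 3 15 14 12
j=3: 11≤12, i=1, swap(1,3) ⇒ 8 11 17 19 9 6 3 15 14 12
j=4: 9≤12, i=2, swap(2,4) ⇒ 8 11 9 19 17 6 3 15 14 12
j=5: 6≤12, i=3, swap(3,5) ⇒ 8 11 9 6 17 19 3 15 14 12
j=6: 3≤12, i=4, swap(4,6) ⇒ 8 11 9 6 3 19 17 15 14 12
j=7: 15>12, skip
j=8: 14>12, skip
swap(5,9) ⇒ 8 11 9 6 3 12 17 15 14 19; return 5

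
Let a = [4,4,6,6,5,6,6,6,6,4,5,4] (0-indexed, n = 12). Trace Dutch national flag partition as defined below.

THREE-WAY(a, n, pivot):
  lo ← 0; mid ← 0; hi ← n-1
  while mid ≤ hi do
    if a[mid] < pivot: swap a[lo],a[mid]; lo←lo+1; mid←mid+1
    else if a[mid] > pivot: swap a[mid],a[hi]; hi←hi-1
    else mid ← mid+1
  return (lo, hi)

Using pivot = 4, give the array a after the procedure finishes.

[4,4,4,4,6,6,6,6,5,5,6,6]

pivot = 4; lo=0, mid=0, hi=11
a[mid]=4=4: mid=1
a[mid]=4=4: mid=2
a[mid]=6>4: swap a[2],a[11]; hi=10 → [4,4,4,6,5,6,6,6,6,4,5,6]
a[mid]=4=4: mid=3
a[mid]=6>4: swap a[3],a[10]; hi=9 → [4,4,4,5,5,6,6,6,6,4,6,6]
a[mid]=5>4: swap a[3],a[9]; hi=8 → [4,4,4,4,5,6,6,6,6,5,6,6]
a[mid]=4=4: mid=4
a[mid]=5>4: swap a[4],a[8]; hi=7 → [4,4,4,4,6,6,6,6,5,5,6,6]
a[mid]=6>4: swap a[4],a[7]; hi=6 → [4,4,4,4,6,6,6,6,5,5,6,6]
a[mid]=6>4: swap a[4],a[6]; hi=5 → [4,4,4,4,6,6,6,6,5,5,6,6]
a[mid]=6>4: swap a[4],a[5]; hi=4 → [4,4,4,4,6,6,6,6,5,5,6,6]
a[mid]=6>4: swap a[4],a[4]; hi=3 → [4,4,4,4,6,6,6,6,5,5,6,6]
end: lo=0, hi=3; a = [4,4,4,4,6,6,6,6,5,5,6,6]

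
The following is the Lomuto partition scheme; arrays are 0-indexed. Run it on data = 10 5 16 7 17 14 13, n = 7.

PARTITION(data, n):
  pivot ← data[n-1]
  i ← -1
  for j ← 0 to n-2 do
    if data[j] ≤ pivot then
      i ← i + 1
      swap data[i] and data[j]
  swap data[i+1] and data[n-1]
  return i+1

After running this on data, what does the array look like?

pivot = data[6] = 13; i = -1
j=0: data[0]=10 ≤ 13 → i=0, swap data[0],data[0] (no change) → 10 5 16 7 17 14 13
j=1: data[1]=5 ≤ 13 → i=1, swap data[1],data[1] (no change) → 10 5 16 7 17 14 13
j=2: data[2]=16 > 13 → no swap
j=3: data[3]=7 ≤ 13 → i=2, swap data[2],data[3] → 10 5 7 16 17 14 13
j=4: data[4]=17 > 13 → no swap
j=5: data[5]=14 > 13 → no swap
final swap data[3],data[6] → 10 5 7 13 17 14 16; return 3

10 5 7 13 17 14 16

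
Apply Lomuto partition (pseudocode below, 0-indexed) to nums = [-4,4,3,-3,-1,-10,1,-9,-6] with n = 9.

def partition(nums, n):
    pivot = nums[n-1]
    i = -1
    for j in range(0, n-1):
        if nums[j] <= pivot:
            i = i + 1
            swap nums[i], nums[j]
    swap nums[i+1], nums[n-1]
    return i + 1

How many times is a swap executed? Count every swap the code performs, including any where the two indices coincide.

pivot = nums[8] = -6; i = -1
j=0: nums[0]=-4 > -6 → no swap
j=1: nums[1]=4 > -6 → no swap
j=2: nums[2]=3 > -6 → no swap
j=3: nums[3]=-3 > -6 → no swap
j=4: nums[4]=-1 > -6 → no swap
j=5: nums[5]=-10 ≤ -6 → i=0, swap nums[0],nums[5] → [-10,4,3,-3,-1,-4,1,-9,-6]
j=6: nums[6]=1 > -6 → no swap
j=7: nums[7]=-9 ≤ -6 → i=1, swap nums[1],nums[7] → [-10,-9,3,-3,-1,-4,1,4,-6]
final swap nums[2],nums[8] → [-10,-9,-6,-3,-1,-4,1,4,3]; return 2

3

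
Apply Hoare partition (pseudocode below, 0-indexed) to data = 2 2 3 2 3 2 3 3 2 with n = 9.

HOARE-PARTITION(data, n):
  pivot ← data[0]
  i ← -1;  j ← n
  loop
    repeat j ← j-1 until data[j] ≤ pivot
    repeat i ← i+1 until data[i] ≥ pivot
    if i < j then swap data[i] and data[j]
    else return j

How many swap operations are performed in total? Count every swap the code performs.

pivot = data[0] = 2; i = -1, j = 9
j→8 (data[8]=2≤2), i→0 (data[0]=2≥2); i<j, swap → 2 2 3 2 3 2 3 3 2
j→5 (data[5]=2≤2), i→1 (data[1]=2≥2); i<j, swap → 2 2 3 2 3 2 3 3 2
j→3 (data[3]=2≤2), i→2 (data[2]=3≥2); i<j, swap → 2 2 2 3 3 2 3 3 2
j→2, i→3; i≥j, return j=2. data = 2 2 2 3 3 2 3 3 2

3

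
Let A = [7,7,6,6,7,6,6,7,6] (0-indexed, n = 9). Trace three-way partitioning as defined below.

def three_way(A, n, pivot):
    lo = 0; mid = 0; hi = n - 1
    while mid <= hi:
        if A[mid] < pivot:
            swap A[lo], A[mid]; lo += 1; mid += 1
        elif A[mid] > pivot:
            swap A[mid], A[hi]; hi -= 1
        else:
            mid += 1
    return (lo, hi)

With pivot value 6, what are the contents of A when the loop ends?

pivot = 6; lo=0, mid=0, hi=8
A[mid]=7>6: swap A[0],A[8]; hi=7 → [6,7,6,6,7,6,6,7,7]
A[mid]=6=6: mid=1
A[mid]=7>6: swap A[1],A[7]; hi=6 → [6,7,6,6,7,6,6,7,7]
A[mid]=7>6: swap A[1],A[6]; hi=5 → [6,6,6,6,7,6,7,7,7]
A[mid]=6=6: mid=2
A[mid]=6=6: mid=3
A[mid]=6=6: mid=4
A[mid]=7>6: swap A[4],A[5]; hi=4 → [6,6,6,6,6,7,7,7,7]
A[mid]=6=6: mid=5
end: lo=0, hi=4; A = [6,6,6,6,6,7,7,7,7]

[6,6,6,6,6,7,7,7,7]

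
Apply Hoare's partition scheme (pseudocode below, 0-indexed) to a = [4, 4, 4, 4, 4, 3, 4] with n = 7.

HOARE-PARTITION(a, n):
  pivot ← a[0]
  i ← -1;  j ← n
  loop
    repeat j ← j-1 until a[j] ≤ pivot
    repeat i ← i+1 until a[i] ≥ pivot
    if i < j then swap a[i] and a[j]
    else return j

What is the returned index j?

3

pivot = a[0] = 4; i = -1, j = 7
j→6 (a[6]=4≤4), i→0 (a[0]=4≥4); i<j, swap → [4, 4, 4, 4, 4, 3, 4]
j→5 (a[5]=3≤4), i→1 (a[1]=4≥4); i<j, swap → [4, 3, 4, 4, 4, 4, 4]
j→4 (a[4]=4≤4), i→2 (a[2]=4≥4); i<j, swap → [4, 3, 4, 4, 4, 4, 4]
j→3, i→3; i≥j, return j=3. a = [4, 3, 4, 4, 4, 4, 4]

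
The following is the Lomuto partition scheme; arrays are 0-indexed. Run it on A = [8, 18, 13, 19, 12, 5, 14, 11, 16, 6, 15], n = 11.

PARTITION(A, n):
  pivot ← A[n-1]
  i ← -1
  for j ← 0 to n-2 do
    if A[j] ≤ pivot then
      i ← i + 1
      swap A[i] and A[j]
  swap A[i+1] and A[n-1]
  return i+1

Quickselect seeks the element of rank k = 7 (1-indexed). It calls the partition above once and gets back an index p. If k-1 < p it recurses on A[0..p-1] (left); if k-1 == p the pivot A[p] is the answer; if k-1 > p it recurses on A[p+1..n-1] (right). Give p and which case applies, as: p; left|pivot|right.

7; left

pivot=15, i=-1
j=0: 8≤15, i=0, swap(0,0) ⇒ [8, 18, 13, 19, 12, 5, 14, 11, 16, 6, 15]
j=1: 18>15, skip
j=2: 13≤15, i=1, swap(1,2) ⇒ [8, 13, 18, 19, 12, 5, 14, 11, 16, 6, 15]
j=3: 19>15, skip
j=4: 12≤15, i=2, swap(2,4) ⇒ [8, 13, 12, 19, 18, 5, 14, 11, 16, 6, 15]
j=5: 5≤15, i=3, swap(3,5) ⇒ [8, 13, 12, 5, 18, 19, 14, 11, 16, 6, 15]
j=6: 14≤15, i=4, swap(4,6) ⇒ [8, 13, 12, 5, 14, 19, 18, 11, 16, 6, 15]
j=7: 11≤15, i=5, swap(5,7) ⇒ [8, 13, 12, 5, 14, 11, 18, 19, 16, 6, 15]
j=8: 16>15, skip
j=9: 6≤15, i=6, swap(6,9) ⇒ [8, 13, 12, 5, 14, 11, 6, 19, 16, 18, 15]
swap(7,10) ⇒ [8, 13, 12, 5, 14, 11, 6, 15, 16, 18, 19]; return 7
p = 7; k-1 = 6 < 7 ⇒ left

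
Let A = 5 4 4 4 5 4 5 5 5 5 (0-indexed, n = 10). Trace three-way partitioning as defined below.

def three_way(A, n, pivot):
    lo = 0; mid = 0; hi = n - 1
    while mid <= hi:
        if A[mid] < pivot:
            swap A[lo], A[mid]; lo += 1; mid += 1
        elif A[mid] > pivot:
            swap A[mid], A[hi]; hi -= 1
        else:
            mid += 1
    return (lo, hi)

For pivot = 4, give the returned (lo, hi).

lo=0 mid=0 hi=9
5>4: swap(0,9), hi=8 ⇒ 5 4 4 4 5 4 5 5 5 5
5>4: swap(0,8), hi=7 ⇒ 5 4 4 4 5 4 5 5 5 5
5>4: swap(0,7), hi=6 ⇒ 5 4 4 4 5 4 5 5 5 5
5>4: swap(0,6), hi=5 ⇒ 5 4 4 4 5 4 5 5 5 5
5>4: swap(0,5), hi=4 ⇒ 4 4 4 4 5 5 5 5 5 5
4=4: mid=1
4=4: mid=2
4=4: mid=3
4=4: mid=4
5>4: swap(4,4), hi=3 ⇒ 4 4 4 4 5 5 5 5 5 5
done. lo=0 hi=3; A=4 4 4 4 5 5 5 5 5 5

(0, 3)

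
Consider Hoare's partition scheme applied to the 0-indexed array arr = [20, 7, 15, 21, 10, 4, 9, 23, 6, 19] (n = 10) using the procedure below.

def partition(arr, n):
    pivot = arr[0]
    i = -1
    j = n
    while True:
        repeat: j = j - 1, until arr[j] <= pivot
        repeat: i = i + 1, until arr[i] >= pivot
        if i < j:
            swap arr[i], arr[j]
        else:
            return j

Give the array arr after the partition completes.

[19, 7, 15, 6, 10, 4, 9, 23, 21, 20]

pivot=20
j stops at 9 (19), i stops at 0 (20); swap ⇒ [19, 7, 15, 21, 10, 4, 9, 23, 6, 20]
j stops at 8 (6), i stops at 3 (21); swap ⇒ [19, 7, 15, 6, 10, 4, 9, 23, 21, 20]
j stops at 6, i stops at 7; i≥j ⇒ return 6. arr=[19, 7, 15, 6, 10, 4, 9, 23, 21, 20]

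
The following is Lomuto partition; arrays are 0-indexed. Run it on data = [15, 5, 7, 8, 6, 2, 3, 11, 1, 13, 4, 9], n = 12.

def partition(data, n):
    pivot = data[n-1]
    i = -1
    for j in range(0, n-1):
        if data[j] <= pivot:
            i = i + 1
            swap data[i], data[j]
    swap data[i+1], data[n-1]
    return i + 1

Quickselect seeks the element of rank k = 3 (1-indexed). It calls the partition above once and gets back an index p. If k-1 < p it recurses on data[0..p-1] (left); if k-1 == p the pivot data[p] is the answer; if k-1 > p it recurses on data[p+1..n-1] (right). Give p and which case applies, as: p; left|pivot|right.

8; left

pivot=9, i=-1
j=0: 15>9, skip
j=1: 5≤9, i=0, swap(0,1) ⇒ [5, 15, 7, 8, 6, 2, 3, 11, 1, 13, 4, 9]
j=2: 7≤9, i=1, swap(1,2) ⇒ [5, 7, 15, 8, 6, 2, 3, 11, 1, 13, 4, 9]
j=3: 8≤9, i=2, swap(2,3) ⇒ [5, 7, 8, 15, 6, 2, 3, 11, 1, 13, 4, 9]
j=4: 6≤9, i=3, swap(3,4) ⇒ [5, 7, 8, 6, 15, 2, 3, 11, 1, 13, 4, 9]
j=5: 2≤9, i=4, swap(4,5) ⇒ [5, 7, 8, 6, 2, 15, 3, 11, 1, 13, 4, 9]
j=6: 3≤9, i=5, swap(5,6) ⇒ [5, 7, 8, 6, 2, 3, 15, 11, 1, 13, 4, 9]
j=7: 11>9, skip
j=8: 1≤9, i=6, swap(6,8) ⇒ [5, 7, 8, 6, 2, 3, 1, 11, 15, 13, 4, 9]
j=9: 13>9, skip
j=10: 4≤9, i=7, swap(7,10) ⇒ [5, 7, 8, 6, 2, 3, 1, 4, 15, 13, 11, 9]
swap(8,11) ⇒ [5, 7, 8, 6, 2, 3, 1, 4, 9, 13, 11, 15]; return 8
p = 8; k-1 = 2 < 8 ⇒ left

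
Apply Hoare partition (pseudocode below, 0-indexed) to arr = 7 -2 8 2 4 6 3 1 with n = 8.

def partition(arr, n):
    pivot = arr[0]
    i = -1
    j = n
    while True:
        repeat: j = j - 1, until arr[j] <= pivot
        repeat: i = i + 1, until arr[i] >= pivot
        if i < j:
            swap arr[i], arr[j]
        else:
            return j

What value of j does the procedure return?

pivot = arr[0] = 7; i = -1, j = 8
j→7 (arr[7]=1≤7), i→0 (arr[0]=7≥7); i<j, swap → 1 -2 8 2 4 6 3 7
j→6 (arr[6]=3≤7), i→2 (arr[2]=8≥7); i<j, swap → 1 -2 3 2 4 6 8 7
j→5, i→6; i≥j, return j=5. arr = 1 -2 3 2 4 6 8 7

5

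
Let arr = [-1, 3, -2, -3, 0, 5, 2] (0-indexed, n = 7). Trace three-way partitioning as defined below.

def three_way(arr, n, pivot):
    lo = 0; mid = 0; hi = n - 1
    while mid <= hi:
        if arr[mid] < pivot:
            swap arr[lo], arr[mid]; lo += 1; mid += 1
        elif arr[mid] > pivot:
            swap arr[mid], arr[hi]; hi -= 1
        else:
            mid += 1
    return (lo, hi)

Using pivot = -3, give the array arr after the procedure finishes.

[-3, -2, 3, 0, 5, 2, -1]

pivot = -3; lo=0, mid=0, hi=6
arr[mid]=-1>-3: swap arr[0],arr[6]; hi=5 → [2, 3, -2, -3, 0, 5, -1]
arr[mid]=2>-3: swap arr[0],arr[5]; hi=4 → [5, 3, -2, -3, 0, 2, -1]
arr[mid]=5>-3: swap arr[0],arr[4]; hi=3 → [0, 3, -2, -3, 5, 2, -1]
arr[mid]=0>-3: swap arr[0],arr[3]; hi=2 → [-3, 3, -2, 0, 5, 2, -1]
arr[mid]=-3=-3: mid=1
arr[mid]=3>-3: swap arr[1],arr[2]; hi=1 → [-3, -2, 3, 0, 5, 2, -1]
arr[mid]=-2>-3: swap arr[1],arr[1]; hi=0 → [-3, -2, 3, 0, 5, 2, -1]
end: lo=0, hi=0; arr = [-3, -2, 3, 0, 5, 2, -1]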